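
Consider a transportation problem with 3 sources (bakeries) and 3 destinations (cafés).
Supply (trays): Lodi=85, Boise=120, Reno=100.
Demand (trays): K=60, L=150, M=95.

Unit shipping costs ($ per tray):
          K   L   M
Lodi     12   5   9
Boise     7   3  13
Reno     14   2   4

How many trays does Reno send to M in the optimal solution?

The minimum-cost plan:
  Lodi–L: 85 × $5 = $425
  Boise–K: 60 × $7 = $420
  Boise–L: 60 × $3 = $180
  Reno–L: 5 × $2 = $10
  Reno–M: 95 × $4 = $380
Total cost = $1415.
So Reno→M carries 95 trays.

95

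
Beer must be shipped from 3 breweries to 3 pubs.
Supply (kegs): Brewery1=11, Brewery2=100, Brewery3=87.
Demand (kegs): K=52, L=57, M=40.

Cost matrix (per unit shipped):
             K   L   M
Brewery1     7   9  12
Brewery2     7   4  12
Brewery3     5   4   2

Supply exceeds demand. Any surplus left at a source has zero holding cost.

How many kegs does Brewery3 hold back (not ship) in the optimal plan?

0

Minimum-cost shipments:
  Brewery2->K: 5 kegs
  Brewery2->L: 57 kegs
  Brewery3->K: 47 kegs
  Brewery3->M: 40 kegs
Total cost = 578.
Brewery3 ships 87 of its 87, leaving 0.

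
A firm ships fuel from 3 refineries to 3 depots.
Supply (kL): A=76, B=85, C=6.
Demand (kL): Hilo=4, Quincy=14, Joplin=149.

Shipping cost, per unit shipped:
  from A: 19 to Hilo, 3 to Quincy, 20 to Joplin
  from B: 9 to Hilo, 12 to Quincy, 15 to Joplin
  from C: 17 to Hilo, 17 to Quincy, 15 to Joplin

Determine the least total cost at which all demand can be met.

An optimal shipping plan:
  A–Quincy: 14 × 3 = 42
  A–Joplin: 62 × 20 = 1240
  B–Hilo: 4 × 9 = 36
  B–Joplin: 81 × 15 = 1215
  C–Joplin: 6 × 15 = 90
Total = 42 + 1240 + 36 + 1215 + 90 = 2623.

2623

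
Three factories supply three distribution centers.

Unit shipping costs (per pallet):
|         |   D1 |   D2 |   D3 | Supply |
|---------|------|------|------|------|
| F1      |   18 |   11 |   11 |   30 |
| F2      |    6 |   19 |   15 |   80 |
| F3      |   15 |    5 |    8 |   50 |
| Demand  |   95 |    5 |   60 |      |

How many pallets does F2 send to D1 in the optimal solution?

80

The minimum-cost plan:
  F1 to D3: 30 × 11 = 330
  F2 to D1: 80 × 6 = 480
  F3 to D1: 15 × 15 = 225
  F3 to D2: 5 × 5 = 25
  F3 to D3: 30 × 8 = 240
Total cost = 1300.
So F2→D1 carries 80 pallets.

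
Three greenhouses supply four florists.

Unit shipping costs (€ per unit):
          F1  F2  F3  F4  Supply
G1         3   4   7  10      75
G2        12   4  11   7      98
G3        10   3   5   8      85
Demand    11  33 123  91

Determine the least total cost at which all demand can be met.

1493

An optimal shipping plan:
  G1–F1: 11 bunches
  G1–F2: 26 bunches
  G1–F3: 38 bunches
  G2–F2: 7 bunches
  G2–F4: 91 bunches
  G3–F3: 85 bunches
Total cost = €1493.
(Supply check: G1 ships 75; G2 ships 98; G3 ships 85.)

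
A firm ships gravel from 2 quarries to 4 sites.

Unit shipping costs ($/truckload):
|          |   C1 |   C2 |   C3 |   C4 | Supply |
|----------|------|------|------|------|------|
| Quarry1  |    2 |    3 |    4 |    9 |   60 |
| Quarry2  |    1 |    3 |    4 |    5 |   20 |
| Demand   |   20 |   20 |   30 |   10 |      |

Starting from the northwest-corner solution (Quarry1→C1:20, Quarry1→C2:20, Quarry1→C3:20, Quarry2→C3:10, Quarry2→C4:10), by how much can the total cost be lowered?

Current plan cost = 20·2 + 20·3 + 20·4 + 10·4 + 10·5 = $270.
Optimal plan:
  Quarry1->C1: 10 truckloads
  Quarry1->C2: 20 truckloads
  Quarry1->C3: 30 truckloads
  Quarry2->C1: 10 truckloads
  Quarry2->C4: 10 truckloads
Optimal cost = $260.
Saving = 270 − 260 = $10.

10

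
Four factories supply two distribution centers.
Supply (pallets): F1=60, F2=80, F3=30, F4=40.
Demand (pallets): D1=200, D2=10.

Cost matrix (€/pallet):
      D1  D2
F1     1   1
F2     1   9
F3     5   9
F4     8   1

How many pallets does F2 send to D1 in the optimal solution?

80

Solving gives:
  F1 to D1: 60 pallets
  F2 to D1: 80 pallets
  F3 to D1: 30 pallets
  F4 to D1: 30 pallets
  F4 to D2: 10 pallets
Total cost = €540.
So F2→D1 carries 80 pallets.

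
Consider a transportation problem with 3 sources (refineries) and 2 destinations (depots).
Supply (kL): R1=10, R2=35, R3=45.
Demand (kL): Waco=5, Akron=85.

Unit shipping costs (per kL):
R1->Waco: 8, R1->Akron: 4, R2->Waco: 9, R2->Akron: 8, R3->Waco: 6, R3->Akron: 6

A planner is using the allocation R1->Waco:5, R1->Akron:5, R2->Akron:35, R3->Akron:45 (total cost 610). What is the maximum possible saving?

Current plan cost = 5·8 + 5·4 + 35·8 + 45·6 = 610.
Optimal plan:
  R1→Akron: 10 × 4 = 40
  R2→Akron: 35 × 8 = 280
  R3→Waco: 5 × 6 = 30
  R3→Akron: 40 × 6 = 240
Optimal cost = 590.
Saving = 610 − 590 = 20.

20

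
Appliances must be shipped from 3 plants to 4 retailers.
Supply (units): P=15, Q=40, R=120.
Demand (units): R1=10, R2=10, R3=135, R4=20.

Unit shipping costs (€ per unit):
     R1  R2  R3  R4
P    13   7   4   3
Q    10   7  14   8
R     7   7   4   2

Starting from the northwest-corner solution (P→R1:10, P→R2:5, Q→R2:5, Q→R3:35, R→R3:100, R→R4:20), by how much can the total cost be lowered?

Current plan cost = 10·13 + 5·7 + 5·7 + 35·14 + 100·4 + 20·2 = €1130.
Optimal plan:
  P–R3: 15 units
  Q–R1: 10 units
  Q–R2: 10 units
  Q–R4: 20 units
  R–R3: 120 units
Optimal cost = €870.
Saving = 1130 − 870 = €260.

260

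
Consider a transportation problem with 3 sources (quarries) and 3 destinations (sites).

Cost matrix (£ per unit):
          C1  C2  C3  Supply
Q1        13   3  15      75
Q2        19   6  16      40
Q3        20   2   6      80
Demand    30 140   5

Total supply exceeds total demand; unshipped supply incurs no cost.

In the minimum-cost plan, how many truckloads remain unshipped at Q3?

0

An optimal plan:
  Q1 to C1: 30 × £13 = £390
  Q1 to C2: 45 × £3 = £135
  Q2 to C2: 20 × £6 = £120
  Q3 to C2: 75 × £2 = £150
  Q3 to C3: 5 × £6 = £30
Total cost = £825.
Q3 ships 80 of its 80, leaving 0.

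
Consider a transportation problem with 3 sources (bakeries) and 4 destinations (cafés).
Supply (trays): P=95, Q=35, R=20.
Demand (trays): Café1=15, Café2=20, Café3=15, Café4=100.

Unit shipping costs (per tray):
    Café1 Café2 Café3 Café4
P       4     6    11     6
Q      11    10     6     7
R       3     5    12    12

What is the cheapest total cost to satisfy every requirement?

A cheapest plan:
  P to Café2: 15 × 6 = 90
  P to Café4: 80 × 6 = 480
  Q to Café3: 15 × 6 = 90
  Q to Café4: 20 × 7 = 140
  R to Café1: 15 × 3 = 45
  R to Café2: 5 × 5 = 25
Total = 90 + 480 + 90 + 140 + 45 + 25 = 870.
(Supply check: P ships 95; Q ships 35; R ships 20.)

870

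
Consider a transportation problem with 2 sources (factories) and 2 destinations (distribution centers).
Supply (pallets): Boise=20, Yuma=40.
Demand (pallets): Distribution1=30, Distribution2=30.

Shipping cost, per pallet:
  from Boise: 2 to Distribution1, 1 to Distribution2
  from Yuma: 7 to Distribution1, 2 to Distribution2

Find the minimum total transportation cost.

170

One minimum-cost allocation:
  Boise→Distribution1: 20 pallets
  Yuma→Distribution1: 10 pallets
  Yuma→Distribution2: 30 pallets
Total cost = 170.
(Supply check: Boise ships 20; Yuma ships 40.)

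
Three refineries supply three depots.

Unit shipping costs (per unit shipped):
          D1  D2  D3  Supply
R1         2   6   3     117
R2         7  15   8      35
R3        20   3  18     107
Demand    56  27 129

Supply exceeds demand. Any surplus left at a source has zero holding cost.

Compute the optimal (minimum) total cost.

Optimal allocation:
  R1–D1: 21 × 2 = 42
  R1–D3: 96 × 3 = 288
  R2–D1: 35 × 7 = 245
  R3–D2: 27 × 3 = 81
  R3–D3: 33 × 18 = 594
Total = 42 + 288 + 245 + 81 + 594 = 1250.

1250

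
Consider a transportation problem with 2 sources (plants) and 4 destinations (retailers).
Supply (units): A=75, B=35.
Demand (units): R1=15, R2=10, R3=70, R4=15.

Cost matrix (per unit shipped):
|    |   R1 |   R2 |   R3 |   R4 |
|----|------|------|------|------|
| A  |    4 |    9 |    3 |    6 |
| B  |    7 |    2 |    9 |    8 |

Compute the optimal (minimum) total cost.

One minimum-cost allocation:
  A->R1: 5 × 4 = 20
  A->R3: 70 × 3 = 210
  B->R1: 10 × 7 = 70
  B->R2: 10 × 2 = 20
  B->R4: 15 × 8 = 120
Total = 20 + 210 + 70 + 20 + 120 = 440.

440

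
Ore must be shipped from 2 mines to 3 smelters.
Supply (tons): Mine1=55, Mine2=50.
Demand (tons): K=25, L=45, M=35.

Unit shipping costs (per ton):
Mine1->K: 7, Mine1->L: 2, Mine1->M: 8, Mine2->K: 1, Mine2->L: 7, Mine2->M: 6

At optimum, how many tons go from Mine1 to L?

45

The minimum-cost plan:
  Mine1->L: 45 × 2 = 90
  Mine1->M: 10 × 8 = 80
  Mine2->K: 25 × 1 = 25
  Mine2->M: 25 × 6 = 150
Total cost = 345.
So Mine1→L carries 45 tons.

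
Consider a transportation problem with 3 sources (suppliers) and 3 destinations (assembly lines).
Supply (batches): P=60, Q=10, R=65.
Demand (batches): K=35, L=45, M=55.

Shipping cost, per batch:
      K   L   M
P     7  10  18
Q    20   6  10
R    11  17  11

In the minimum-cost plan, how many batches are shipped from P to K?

Optimal shipments:
  P to K: 25 batches
  P to L: 35 batches
  Q to L: 10 batches
  R to K: 10 batches
  R to M: 55 batches
Total cost = 1300.
So P→K carries 25 batches.

25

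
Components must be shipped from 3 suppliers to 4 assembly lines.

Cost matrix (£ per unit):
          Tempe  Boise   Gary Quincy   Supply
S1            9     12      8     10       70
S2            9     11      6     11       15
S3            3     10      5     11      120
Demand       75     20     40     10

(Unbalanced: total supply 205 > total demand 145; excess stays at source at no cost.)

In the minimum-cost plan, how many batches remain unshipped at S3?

Minimum-cost shipments:
  S1 to Quincy: 10 × £10 = £100
  S2 to Boise: 15 × £11 = £165
  S3 to Tempe: 75 × £3 = £225
  S3 to Boise: 5 × £10 = £50
  S3 to Gary: 40 × £5 = £200
Total cost = £740.
S3 ships 120 of its 120, leaving 0.

0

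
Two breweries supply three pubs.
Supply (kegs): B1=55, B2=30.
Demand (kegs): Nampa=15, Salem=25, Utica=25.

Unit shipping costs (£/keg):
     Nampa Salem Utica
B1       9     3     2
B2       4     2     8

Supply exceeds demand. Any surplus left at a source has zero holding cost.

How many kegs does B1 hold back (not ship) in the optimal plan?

An optimal plan:
  B1 to Salem: 10 × £3 = £30
  B1 to Utica: 25 × £2 = £50
  B2 to Nampa: 15 × £4 = £60
  B2 to Salem: 15 × £2 = £30
Total cost = £170.
B1 ships 35 of its 55, leaving 20.

20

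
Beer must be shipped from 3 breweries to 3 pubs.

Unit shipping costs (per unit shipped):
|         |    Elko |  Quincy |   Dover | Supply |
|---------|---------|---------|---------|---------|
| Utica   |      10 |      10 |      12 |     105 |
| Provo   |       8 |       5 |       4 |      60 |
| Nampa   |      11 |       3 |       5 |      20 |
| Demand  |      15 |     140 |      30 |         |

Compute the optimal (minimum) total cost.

Optimal allocation:
  Utica→Elko: 15 × 10 = 150
  Utica→Quincy: 90 × 10 = 900
  Provo→Quincy: 30 × 5 = 150
  Provo→Dover: 30 × 4 = 120
  Nampa→Quincy: 20 × 3 = 60
Total = 150 + 900 + 150 + 120 + 60 = 1380.

1380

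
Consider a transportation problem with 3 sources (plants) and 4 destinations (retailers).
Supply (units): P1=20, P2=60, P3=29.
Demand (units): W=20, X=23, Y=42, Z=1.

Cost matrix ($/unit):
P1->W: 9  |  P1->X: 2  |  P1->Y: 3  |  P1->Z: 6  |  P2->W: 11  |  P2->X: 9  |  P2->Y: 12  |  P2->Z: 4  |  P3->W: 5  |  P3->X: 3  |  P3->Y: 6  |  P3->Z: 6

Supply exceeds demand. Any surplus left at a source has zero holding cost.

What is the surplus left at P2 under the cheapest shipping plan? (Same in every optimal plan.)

23

Minimum-cost shipments:
  P1 to Y: 20 × $3 = $60
  P2 to W: 20 × $11 = $220
  P2 to X: 16 × $9 = $144
  P2 to Z: 1 × $4 = $4
  P3 to X: 7 × $3 = $21
  P3 to Y: 22 × $6 = $132
Total cost = $581.
P2 ships 37 of its 60, leaving 23.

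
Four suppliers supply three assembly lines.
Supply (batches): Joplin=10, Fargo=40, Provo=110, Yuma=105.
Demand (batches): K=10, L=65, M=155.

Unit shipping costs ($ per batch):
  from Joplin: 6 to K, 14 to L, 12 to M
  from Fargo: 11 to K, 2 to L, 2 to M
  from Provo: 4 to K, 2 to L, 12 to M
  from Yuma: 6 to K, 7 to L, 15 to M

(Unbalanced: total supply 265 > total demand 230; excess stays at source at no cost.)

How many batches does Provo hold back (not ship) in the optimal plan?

An optimal plan:
  Joplin→M: 10 × $12 = $120
  Fargo→M: 40 × $2 = $80
  Provo→L: 65 × $2 = $130
  Provo→M: 45 × $12 = $540
  Yuma→K: 10 × $6 = $60
  Yuma→M: 60 × $15 = $900
Total cost = $1830.
Provo ships 110 of its 110, leaving 0.

0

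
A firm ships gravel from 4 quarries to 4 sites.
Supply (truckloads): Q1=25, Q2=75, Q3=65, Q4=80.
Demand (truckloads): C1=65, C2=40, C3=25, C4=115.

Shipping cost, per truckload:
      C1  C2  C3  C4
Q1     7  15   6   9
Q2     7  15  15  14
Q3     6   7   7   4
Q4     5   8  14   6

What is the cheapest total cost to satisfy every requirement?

A cheapest plan:
  Q1–C3: 25 × 6 = 150
  Q2–C1: 65 × 7 = 455
  Q2–C2: 10 × 15 = 150
  Q3–C4: 65 × 4 = 260
  Q4–C2: 30 × 8 = 240
  Q4–C4: 50 × 6 = 300
Total = 150 + 455 + 150 + 260 + 240 + 300 = 1555.
(Supply check: Q1 ships 25; Q2 ships 75; Q3 ships 65; Q4 ships 80.)

1555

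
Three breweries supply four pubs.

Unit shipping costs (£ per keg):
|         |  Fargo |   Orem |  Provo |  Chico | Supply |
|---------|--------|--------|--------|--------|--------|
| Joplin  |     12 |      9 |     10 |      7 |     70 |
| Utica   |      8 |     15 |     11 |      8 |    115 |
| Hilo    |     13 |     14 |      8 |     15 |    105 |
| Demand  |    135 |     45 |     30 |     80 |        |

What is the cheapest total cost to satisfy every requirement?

2670

One minimum-cost allocation:
  Joplin->Chico: 70 × £7 = £490
  Utica->Fargo: 105 × £8 = £840
  Utica->Chico: 10 × £8 = £80
  Hilo->Fargo: 30 × £13 = £390
  Hilo->Orem: 45 × £14 = £630
  Hilo->Provo: 30 × £8 = £240
Total = 490 + 840 + 80 + 390 + 630 + 240 = £2670.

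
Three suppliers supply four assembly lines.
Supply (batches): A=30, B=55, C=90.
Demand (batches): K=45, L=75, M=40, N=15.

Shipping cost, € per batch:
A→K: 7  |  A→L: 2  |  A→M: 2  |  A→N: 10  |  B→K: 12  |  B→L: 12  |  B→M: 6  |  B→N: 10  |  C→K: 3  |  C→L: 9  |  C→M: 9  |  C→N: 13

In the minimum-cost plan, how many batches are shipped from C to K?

Optimal shipments:
  A–L: 30 × €2 = €60
  B–M: 40 × €6 = €240
  B–N: 15 × €10 = €150
  C–K: 45 × €3 = €135
  C–L: 45 × €9 = €405
Total cost = €990.
So C→K carries 45 batches.

45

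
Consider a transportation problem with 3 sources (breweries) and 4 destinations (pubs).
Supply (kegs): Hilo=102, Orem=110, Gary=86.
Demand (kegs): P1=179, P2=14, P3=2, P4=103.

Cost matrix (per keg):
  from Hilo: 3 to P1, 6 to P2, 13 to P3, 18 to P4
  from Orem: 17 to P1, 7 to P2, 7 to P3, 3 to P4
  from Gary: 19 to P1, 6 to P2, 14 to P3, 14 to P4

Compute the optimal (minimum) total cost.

2166

A cheapest plan:
  Hilo->P1: 102 × 3 = 306
  Orem->P1: 5 × 17 = 85
  Orem->P3: 2 × 7 = 14
  Orem->P4: 103 × 3 = 309
  Gary->P1: 72 × 19 = 1368
  Gary->P2: 14 × 6 = 84
Total = 306 + 85 + 14 + 309 + 1368 + 84 = 2166.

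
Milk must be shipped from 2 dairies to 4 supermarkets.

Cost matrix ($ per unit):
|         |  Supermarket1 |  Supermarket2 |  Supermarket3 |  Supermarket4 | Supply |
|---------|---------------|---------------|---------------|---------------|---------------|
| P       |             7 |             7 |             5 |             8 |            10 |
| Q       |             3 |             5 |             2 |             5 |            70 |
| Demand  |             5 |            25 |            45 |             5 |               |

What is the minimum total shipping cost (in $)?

275

A cheapest plan:
  P–Supermarket2: 10 × $7 = $70
  Q–Supermarket1: 5 × $3 = $15
  Q–Supermarket2: 15 × $5 = $75
  Q–Supermarket3: 45 × $2 = $90
  Q–Supermarket4: 5 × $5 = $25
Total = 70 + 15 + 75 + 90 + 25 = $275.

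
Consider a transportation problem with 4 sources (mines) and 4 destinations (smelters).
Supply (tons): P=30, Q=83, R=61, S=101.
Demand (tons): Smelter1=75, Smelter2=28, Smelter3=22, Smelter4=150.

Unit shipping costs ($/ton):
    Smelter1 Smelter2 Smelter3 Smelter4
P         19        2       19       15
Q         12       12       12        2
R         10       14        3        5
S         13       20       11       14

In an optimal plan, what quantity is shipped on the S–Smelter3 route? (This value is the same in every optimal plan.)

22

Optimal shipments:
  P->Smelter2: 28 tons
  P->Smelter4: 2 tons
  Q->Smelter4: 83 tons
  R->Smelter4: 61 tons
  S->Smelter1: 75 tons
  S->Smelter3: 22 tons
  S->Smelter4: 4 tons
Total cost = $1830.
So S→Smelter3 carries 22 tons.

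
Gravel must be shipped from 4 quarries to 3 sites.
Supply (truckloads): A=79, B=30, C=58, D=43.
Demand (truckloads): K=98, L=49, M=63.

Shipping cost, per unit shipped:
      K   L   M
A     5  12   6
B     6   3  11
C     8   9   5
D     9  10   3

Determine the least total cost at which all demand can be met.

1037

One minimum-cost allocation:
  A->K: 79 × 5 = 395
  B->L: 30 × 3 = 90
  C->K: 19 × 8 = 152
  C->L: 19 × 9 = 171
  C->M: 20 × 5 = 100
  D->M: 43 × 3 = 129
Total = 395 + 90 + 152 + 171 + 100 + 129 = 1037.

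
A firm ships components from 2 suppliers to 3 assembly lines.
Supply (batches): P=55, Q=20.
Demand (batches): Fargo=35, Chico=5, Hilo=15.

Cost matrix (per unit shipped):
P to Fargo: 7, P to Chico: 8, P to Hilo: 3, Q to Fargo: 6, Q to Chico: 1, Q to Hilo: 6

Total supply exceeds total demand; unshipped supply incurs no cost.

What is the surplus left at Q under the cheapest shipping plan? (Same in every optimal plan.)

0

An optimal plan:
  P->Fargo: 20 × 7 = 140
  P->Hilo: 15 × 3 = 45
  Q->Fargo: 15 × 6 = 90
  Q->Chico: 5 × 1 = 5
Total cost = 280.
Q ships 20 of its 20, leaving 0.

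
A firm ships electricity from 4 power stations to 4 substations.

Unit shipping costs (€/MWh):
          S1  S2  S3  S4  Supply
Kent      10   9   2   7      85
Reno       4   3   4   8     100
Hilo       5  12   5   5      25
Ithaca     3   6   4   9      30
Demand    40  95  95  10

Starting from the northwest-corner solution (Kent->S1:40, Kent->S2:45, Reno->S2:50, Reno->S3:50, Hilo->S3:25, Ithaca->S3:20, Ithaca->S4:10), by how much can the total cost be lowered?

Current plan cost = 40·10 + 45·9 + 50·3 + 50·4 + 25·5 + 20·4 + 10·9 = €1450.
Optimal plan:
  Kent→S3: 85 × €2 = €170
  Reno→S1: 5 × €4 = €20
  Reno→S2: 95 × €3 = €285
  Hilo→S1: 5 × €5 = €25
  Hilo→S3: 10 × €5 = €50
  Hilo→S4: 10 × €5 = €50
  Ithaca→S1: 30 × €3 = €90
Optimal cost = €690.
Saving = 1450 − 690 = €760.

760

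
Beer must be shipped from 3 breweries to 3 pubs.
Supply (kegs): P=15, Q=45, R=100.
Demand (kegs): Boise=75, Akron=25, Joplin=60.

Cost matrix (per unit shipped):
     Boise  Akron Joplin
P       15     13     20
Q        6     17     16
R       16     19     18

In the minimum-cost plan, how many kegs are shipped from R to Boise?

30

The minimum-cost plan:
  P–Akron: 15 × 13 = 195
  Q–Boise: 45 × 6 = 270
  R–Boise: 30 × 16 = 480
  R–Akron: 10 × 19 = 190
  R–Joplin: 60 × 18 = 1080
Total cost = 2215.
So R→Boise carries 30 kegs.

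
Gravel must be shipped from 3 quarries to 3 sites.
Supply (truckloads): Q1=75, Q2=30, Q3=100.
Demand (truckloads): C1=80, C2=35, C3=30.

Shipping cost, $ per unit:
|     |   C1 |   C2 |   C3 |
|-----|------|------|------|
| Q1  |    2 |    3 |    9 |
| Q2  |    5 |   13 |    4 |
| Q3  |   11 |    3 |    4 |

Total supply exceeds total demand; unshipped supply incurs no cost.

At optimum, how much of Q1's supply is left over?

An optimal plan:
  Q1–C1: 75 × $2 = $150
  Q2–C1: 5 × $5 = $25
  Q2–C3: 25 × $4 = $100
  Q3–C2: 35 × $3 = $105
  Q3–C3: 5 × $4 = $20
Total cost = $400.
Q1 ships 75 of its 75, leaving 0.

0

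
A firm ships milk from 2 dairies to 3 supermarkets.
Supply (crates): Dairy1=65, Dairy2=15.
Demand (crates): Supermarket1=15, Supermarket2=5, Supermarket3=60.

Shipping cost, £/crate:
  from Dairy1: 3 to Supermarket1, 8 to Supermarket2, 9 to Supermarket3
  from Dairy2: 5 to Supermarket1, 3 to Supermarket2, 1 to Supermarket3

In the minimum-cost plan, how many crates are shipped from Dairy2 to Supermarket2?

Solving gives:
  Dairy1->Supermarket1: 15 × £3 = £45
  Dairy1->Supermarket2: 5 × £8 = £40
  Dairy1->Supermarket3: 45 × £9 = £405
  Dairy2->Supermarket3: 15 × £1 = £15
Total cost = £505.
The route Dairy2→Supermarket2 is not used.

0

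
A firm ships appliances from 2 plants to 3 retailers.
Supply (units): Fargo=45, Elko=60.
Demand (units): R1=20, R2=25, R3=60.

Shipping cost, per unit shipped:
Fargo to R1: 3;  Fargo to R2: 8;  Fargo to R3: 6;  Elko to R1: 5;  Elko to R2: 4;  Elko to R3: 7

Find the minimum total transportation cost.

555

A cheapest plan:
  Fargo→R1: 20 × 3 = 60
  Fargo→R3: 25 × 6 = 150
  Elko→R2: 25 × 4 = 100
  Elko→R3: 35 × 7 = 245
Total = 60 + 150 + 100 + 245 = 555.
(Supply check: Fargo ships 45; Elko ships 60.)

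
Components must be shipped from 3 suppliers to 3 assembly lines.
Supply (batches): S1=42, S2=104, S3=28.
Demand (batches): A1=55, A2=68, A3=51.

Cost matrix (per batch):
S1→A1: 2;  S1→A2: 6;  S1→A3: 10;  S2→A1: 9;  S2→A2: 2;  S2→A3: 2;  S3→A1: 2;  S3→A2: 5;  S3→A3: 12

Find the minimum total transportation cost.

One minimum-cost allocation:
  S1->A1: 42 × 2 = 84
  S2->A2: 53 × 2 = 106
  S2->A3: 51 × 2 = 102
  S3->A1: 13 × 2 = 26
  S3->A2: 15 × 5 = 75
Total = 84 + 106 + 102 + 26 + 75 = 393.

393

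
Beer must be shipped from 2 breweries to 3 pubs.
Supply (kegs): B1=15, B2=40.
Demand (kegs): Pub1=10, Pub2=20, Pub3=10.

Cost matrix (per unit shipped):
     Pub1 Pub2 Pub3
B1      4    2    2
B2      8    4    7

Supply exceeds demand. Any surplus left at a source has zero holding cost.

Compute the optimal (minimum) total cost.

One minimum-cost allocation:
  B1 to Pub1: 5 × 4 = 20
  B1 to Pub3: 10 × 2 = 20
  B2 to Pub1: 5 × 8 = 40
  B2 to Pub2: 20 × 4 = 80
Total = 20 + 20 + 40 + 80 = 160.

160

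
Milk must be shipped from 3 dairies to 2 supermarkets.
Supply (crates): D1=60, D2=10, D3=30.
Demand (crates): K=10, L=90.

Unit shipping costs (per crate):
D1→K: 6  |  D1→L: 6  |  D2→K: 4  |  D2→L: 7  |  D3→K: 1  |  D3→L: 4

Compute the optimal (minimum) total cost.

A cheapest plan:
  D1 to L: 60 × 6 = 360
  D2 to K: 10 × 4 = 40
  D3 to L: 30 × 4 = 120
Total = 360 + 40 + 120 = 520.

520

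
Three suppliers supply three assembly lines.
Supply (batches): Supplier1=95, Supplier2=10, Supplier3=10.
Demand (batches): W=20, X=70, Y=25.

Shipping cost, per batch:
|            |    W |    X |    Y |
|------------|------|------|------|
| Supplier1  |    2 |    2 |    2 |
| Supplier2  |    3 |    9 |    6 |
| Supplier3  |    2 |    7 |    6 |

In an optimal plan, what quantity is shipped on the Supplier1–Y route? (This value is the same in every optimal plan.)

25

Solving gives:
  Supplier1->X: 70 × 2 = 140
  Supplier1->Y: 25 × 2 = 50
  Supplier2->W: 10 × 3 = 30
  Supplier3->W: 10 × 2 = 20
Total cost = 240.
So Supplier1→Y carries 25 batches.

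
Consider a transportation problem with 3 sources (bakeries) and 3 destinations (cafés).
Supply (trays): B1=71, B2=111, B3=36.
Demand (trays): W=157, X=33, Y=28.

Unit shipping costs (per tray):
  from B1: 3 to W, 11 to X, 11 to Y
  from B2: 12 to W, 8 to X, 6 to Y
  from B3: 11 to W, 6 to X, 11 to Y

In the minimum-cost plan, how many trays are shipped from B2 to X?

The minimum-cost plan:
  B1→W: 71 trays
  B2→W: 83 trays
  B2→Y: 28 trays
  B3→W: 3 trays
  B3→X: 33 trays
Total cost = 1608.
The route B2→X is not used.

0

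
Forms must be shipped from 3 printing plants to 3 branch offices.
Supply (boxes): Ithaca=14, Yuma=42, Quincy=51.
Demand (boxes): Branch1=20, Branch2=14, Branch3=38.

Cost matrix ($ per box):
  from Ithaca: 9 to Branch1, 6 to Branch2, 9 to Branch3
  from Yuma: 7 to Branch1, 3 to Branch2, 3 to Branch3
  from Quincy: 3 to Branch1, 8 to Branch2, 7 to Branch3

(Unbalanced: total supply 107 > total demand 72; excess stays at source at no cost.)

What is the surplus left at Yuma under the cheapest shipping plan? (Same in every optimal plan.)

Minimum-cost shipments:
  Ithaca→Branch2: 10 × $6 = $60
  Yuma→Branch2: 4 × $3 = $12
  Yuma→Branch3: 38 × $3 = $114
  Quincy→Branch1: 20 × $3 = $60
Total cost = $246.
Yuma ships 42 of its 42, leaving 0.

0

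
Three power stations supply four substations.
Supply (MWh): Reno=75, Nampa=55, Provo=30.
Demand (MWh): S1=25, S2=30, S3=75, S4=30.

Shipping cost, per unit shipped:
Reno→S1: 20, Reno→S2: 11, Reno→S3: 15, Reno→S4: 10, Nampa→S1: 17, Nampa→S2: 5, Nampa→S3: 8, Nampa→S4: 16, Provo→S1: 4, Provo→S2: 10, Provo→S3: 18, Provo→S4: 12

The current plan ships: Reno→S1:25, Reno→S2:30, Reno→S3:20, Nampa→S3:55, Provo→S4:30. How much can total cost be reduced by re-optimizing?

Current plan cost = 25·20 + 30·11 + 20·15 + 55·8 + 30·12 = 1930.
Optimal plan:
  Reno to S2: 25 MWh
  Reno to S3: 20 MWh
  Reno to S4: 30 MWh
  Nampa to S3: 55 MWh
  Provo to S1: 25 MWh
  Provo to S2: 5 MWh
Optimal cost = 1465.
Saving = 1930 − 1465 = 465.

465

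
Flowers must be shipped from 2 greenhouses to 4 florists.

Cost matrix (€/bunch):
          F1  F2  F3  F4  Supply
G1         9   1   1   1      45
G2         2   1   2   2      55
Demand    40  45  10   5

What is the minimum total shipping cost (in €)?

A cheapest plan:
  G1->F2: 30 × €1 = €30
  G1->F3: 10 × €1 = €10
  G1->F4: 5 × €1 = €5
  G2->F1: 40 × €2 = €80
  G2->F2: 15 × €1 = €15
Total = 30 + 10 + 5 + 80 + 15 = €140.
(Supply check: G1 ships 45; G2 ships 55.)

140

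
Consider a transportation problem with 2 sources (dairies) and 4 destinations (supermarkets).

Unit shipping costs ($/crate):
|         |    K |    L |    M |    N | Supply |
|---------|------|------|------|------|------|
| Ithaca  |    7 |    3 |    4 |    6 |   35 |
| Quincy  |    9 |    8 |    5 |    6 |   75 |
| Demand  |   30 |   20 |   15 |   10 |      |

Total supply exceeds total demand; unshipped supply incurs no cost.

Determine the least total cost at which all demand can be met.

435

A cheapest plan:
  Ithaca->K: 15 × $7 = $105
  Ithaca->L: 20 × $3 = $60
  Quincy->K: 15 × $9 = $135
  Quincy->M: 15 × $5 = $75
  Quincy->N: 10 × $6 = $60
Total = 105 + 60 + 135 + 75 + 60 = $435.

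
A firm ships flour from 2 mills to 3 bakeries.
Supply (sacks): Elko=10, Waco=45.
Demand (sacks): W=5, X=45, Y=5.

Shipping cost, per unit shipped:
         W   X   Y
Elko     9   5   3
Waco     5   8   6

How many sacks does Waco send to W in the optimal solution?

5

The minimum-cost plan:
  Elko→X: 5 sacks
  Elko→Y: 5 sacks
  Waco→W: 5 sacks
  Waco→X: 40 sacks
Total cost = 385.
So Waco→W carries 5 sacks.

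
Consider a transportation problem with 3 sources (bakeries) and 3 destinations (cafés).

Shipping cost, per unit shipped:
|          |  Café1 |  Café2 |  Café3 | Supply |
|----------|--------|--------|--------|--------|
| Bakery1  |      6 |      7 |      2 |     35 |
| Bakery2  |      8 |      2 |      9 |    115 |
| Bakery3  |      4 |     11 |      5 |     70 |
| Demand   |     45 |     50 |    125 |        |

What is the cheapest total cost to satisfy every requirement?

One minimum-cost allocation:
  Bakery1 to Café3: 35 × 2 = 70
  Bakery2 to Café1: 45 × 8 = 360
  Bakery2 to Café2: 50 × 2 = 100
  Bakery2 to Café3: 20 × 9 = 180
  Bakery3 to Café3: 70 × 5 = 350
Total = 70 + 360 + 100 + 180 + 350 = 1060.
(Supply check: Bakery1 ships 35; Bakery2 ships 115; Bakery3 ships 70.)

1060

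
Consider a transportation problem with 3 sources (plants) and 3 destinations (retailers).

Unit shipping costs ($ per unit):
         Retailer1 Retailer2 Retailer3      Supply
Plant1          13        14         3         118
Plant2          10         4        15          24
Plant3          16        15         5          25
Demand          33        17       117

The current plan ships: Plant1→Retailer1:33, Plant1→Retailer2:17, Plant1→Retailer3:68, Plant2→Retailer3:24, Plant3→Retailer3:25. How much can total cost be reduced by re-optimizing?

479

Current plan cost = 33·13 + 17·14 + 68·3 + 24·15 + 25·5 = $1356.
Optimal plan:
  Plant1->Retailer1: 26 × $13 = $338
  Plant1->Retailer3: 92 × $3 = $276
  Plant2->Retailer1: 7 × $10 = $70
  Plant2->Retailer2: 17 × $4 = $68
  Plant3->Retailer3: 25 × $5 = $125
Optimal cost = $877.
Saving = 1356 − 877 = $479.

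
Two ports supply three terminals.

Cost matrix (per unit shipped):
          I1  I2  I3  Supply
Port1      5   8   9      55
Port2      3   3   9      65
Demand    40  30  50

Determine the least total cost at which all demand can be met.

An optimal shipping plan:
  Port1->I1: 5 × 5 = 25
  Port1->I3: 50 × 9 = 450
  Port2->I1: 35 × 3 = 105
  Port2->I2: 30 × 3 = 90
Total = 25 + 450 + 105 + 90 = 670.

670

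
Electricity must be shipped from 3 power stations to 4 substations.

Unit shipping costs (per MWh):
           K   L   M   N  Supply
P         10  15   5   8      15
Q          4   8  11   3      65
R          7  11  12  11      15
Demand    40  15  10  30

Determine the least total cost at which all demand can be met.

Optimal allocation:
  P–M: 10 × 5 = 50
  P–N: 5 × 8 = 40
  Q–K: 25 × 4 = 100
  Q–L: 15 × 8 = 120
  Q–N: 25 × 3 = 75
  R–K: 15 × 7 = 105
Total = 50 + 40 + 100 + 120 + 75 + 105 = 490.
(Supply check: P ships 15; Q ships 65; R ships 15.)

490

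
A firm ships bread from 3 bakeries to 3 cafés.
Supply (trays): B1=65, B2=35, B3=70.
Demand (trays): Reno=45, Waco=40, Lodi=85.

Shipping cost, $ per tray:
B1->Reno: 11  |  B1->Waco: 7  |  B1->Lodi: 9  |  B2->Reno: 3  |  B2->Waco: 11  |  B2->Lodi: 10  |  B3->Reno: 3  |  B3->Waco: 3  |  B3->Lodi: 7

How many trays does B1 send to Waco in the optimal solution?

Solving gives:
  B1–Lodi: 65 × $9 = $585
  B2–Reno: 35 × $3 = $105
  B3–Reno: 10 × $3 = $30
  B3–Waco: 40 × $3 = $120
  B3–Lodi: 20 × $7 = $140
Total cost = $980.
The route B1→Waco is not used.

0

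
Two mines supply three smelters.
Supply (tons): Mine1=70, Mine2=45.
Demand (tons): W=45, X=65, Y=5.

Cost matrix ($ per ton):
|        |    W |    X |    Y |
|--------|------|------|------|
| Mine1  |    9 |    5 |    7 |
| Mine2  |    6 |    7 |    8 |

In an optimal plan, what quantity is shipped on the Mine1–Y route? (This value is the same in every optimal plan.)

5

Solving gives:
  Mine1 to X: 65 tons
  Mine1 to Y: 5 tons
  Mine2 to W: 45 tons
Total cost = $630.
So Mine1→Y carries 5 tons.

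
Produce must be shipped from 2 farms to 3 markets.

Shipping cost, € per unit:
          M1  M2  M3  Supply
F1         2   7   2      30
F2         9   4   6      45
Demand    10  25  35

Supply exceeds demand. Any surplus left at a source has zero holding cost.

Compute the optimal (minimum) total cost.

Optimal allocation:
  F1→M1: 10 × €2 = €20
  F1→M3: 20 × €2 = €40
  F2→M2: 25 × €4 = €100
  F2→M3: 15 × €6 = €90
Total = 20 + 40 + 100 + 90 = €250.
(Supply check: F1 ships 30; F2 ships 40.)

250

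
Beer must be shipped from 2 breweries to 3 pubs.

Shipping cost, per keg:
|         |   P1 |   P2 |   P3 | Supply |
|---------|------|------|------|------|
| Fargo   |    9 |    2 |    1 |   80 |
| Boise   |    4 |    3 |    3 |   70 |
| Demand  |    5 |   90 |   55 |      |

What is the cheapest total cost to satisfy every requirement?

Optimal allocation:
  Fargo→P2: 25 × 2 = 50
  Fargo→P3: 55 × 1 = 55
  Boise→P1: 5 × 4 = 20
  Boise→P2: 65 × 3 = 195
Total = 50 + 55 + 20 + 195 = 320.

320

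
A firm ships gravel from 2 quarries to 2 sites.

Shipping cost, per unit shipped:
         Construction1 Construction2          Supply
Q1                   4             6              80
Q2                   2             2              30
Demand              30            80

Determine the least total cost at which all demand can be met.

480

A cheapest plan:
  Q1–Construction1: 30 × 4 = 120
  Q1–Construction2: 50 × 6 = 300
  Q2–Construction2: 30 × 2 = 60
Total = 120 + 300 + 60 = 480.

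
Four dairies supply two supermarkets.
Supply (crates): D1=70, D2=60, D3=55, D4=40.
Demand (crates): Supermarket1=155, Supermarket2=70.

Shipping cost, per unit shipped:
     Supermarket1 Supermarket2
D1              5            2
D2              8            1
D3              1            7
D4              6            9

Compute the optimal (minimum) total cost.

Optimal allocation:
  D1–Supermarket1: 60 crates
  D1–Supermarket2: 10 crates
  D2–Supermarket2: 60 crates
  D3–Supermarket1: 55 crates
  D4–Supermarket1: 40 crates
Total cost = 675.

675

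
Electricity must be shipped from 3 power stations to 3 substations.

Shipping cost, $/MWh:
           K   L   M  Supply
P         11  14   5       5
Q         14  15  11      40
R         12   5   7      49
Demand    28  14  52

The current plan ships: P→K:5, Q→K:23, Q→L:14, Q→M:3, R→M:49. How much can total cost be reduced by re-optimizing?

Current plan cost = 5·11 + 23·14 + 14·15 + 3·11 + 49·7 = $963.
Optimal plan:
  P→M: 5 × $5 = $25
  Q→K: 28 × $14 = $392
  Q→M: 12 × $11 = $132
  R→L: 14 × $5 = $70
  R→M: 35 × $7 = $245
Optimal cost = $864.
Saving = 963 − 864 = $99.

99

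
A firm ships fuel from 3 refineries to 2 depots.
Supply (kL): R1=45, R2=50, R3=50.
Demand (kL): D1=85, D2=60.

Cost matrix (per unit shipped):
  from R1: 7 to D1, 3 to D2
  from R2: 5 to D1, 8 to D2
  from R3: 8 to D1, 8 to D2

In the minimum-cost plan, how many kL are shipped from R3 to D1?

35

The minimum-cost plan:
  R1 to D2: 45 kL
  R2 to D1: 50 kL
  R3 to D1: 35 kL
  R3 to D2: 15 kL
Total cost = 785.
So R3→D1 carries 35 kL.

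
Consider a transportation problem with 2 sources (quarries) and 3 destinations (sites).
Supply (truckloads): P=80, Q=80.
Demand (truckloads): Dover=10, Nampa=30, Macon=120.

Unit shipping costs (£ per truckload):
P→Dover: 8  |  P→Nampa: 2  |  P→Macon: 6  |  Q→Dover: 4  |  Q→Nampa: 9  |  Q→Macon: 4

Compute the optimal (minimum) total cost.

One minimum-cost allocation:
  P->Nampa: 30 × £2 = £60
  P->Macon: 50 × £6 = £300
  Q->Dover: 10 × £4 = £40
  Q->Macon: 70 × £4 = £280
Total = 60 + 300 + 40 + 280 = £680.

680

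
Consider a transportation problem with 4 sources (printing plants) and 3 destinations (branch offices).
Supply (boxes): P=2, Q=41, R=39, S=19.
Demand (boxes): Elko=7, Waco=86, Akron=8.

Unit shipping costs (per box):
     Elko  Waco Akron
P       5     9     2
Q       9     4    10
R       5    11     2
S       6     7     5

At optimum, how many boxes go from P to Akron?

0

The minimum-cost plan:
  P→Waco: 2 × 9 = 18
  Q→Waco: 41 × 4 = 164
  R→Elko: 7 × 5 = 35
  R→Waco: 24 × 11 = 264
  R→Akron: 8 × 2 = 16
  S→Waco: 19 × 7 = 133
Total cost = 630.
The route P→Akron is not used.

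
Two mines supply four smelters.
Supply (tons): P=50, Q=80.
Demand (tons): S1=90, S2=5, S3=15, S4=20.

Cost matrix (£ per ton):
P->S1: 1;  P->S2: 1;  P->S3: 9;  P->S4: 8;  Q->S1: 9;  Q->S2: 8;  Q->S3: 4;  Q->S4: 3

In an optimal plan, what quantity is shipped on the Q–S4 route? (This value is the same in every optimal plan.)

Solving gives:
  P–S1: 50 × £1 = £50
  Q–S1: 40 × £9 = £360
  Q–S2: 5 × £8 = £40
  Q–S3: 15 × £4 = £60
  Q–S4: 20 × £3 = £60
Total cost = £570.
So Q→S4 carries 20 tons.

20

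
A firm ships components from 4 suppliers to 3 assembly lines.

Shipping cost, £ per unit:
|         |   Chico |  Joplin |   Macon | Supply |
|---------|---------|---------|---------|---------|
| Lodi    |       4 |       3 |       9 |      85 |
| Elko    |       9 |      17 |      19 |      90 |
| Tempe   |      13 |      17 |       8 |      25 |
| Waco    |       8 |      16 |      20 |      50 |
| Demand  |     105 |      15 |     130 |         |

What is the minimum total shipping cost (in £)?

Optimal allocation:
  Lodi→Joplin: 15 batches
  Lodi→Macon: 70 batches
  Elko→Chico: 55 batches
  Elko→Macon: 35 batches
  Tempe→Macon: 25 batches
  Waco→Chico: 50 batches
Total cost = £2435.

2435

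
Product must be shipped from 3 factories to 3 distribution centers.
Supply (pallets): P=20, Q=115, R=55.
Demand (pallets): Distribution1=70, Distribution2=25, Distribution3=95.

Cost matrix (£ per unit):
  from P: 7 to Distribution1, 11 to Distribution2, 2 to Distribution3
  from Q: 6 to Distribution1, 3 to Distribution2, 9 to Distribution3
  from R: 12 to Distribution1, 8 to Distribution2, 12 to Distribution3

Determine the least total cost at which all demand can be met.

An optimal shipping plan:
  P->Distribution3: 20 pallets
  Q->Distribution1: 70 pallets
  Q->Distribution2: 25 pallets
  Q->Distribution3: 20 pallets
  R->Distribution3: 55 pallets
Total cost = £1375.

1375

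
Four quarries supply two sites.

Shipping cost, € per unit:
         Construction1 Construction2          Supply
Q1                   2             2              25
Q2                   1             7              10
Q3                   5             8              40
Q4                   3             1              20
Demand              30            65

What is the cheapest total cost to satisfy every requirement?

One minimum-cost allocation:
  Q1–Construction2: 25 × €2 = €50
  Q2–Construction1: 10 × €1 = €10
  Q3–Construction1: 20 × €5 = €100
  Q3–Construction2: 20 × €8 = €160
  Q4–Construction2: 20 × €1 = €20
Total = 50 + 10 + 100 + 160 + 20 = €340.

340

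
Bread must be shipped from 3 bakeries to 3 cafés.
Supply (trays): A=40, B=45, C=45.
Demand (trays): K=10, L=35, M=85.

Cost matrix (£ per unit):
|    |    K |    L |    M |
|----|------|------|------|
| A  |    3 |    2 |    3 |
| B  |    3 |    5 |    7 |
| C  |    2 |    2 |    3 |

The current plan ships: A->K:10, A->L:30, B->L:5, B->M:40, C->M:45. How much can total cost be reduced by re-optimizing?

70

Current plan cost = 10·3 + 30·2 + 5·5 + 40·7 + 45·3 = £530.
Optimal plan:
  A->M: 40 × £3 = £120
  B->K: 10 × £3 = £30
  B->L: 35 × £5 = £175
  C->M: 45 × £3 = £135
Optimal cost = £460.
Saving = 530 − 460 = £70.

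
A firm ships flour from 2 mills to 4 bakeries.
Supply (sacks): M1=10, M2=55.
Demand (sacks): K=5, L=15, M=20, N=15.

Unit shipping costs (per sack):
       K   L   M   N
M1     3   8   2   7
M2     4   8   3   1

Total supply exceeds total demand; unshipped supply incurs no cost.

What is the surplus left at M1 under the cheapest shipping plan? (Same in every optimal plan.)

0

Minimum-cost shipments:
  M1→M: 10 sacks
  M2→K: 5 sacks
  M2→L: 15 sacks
  M2→M: 10 sacks
  M2→N: 15 sacks
Total cost = 205.
M1 ships 10 of its 10, leaving 0.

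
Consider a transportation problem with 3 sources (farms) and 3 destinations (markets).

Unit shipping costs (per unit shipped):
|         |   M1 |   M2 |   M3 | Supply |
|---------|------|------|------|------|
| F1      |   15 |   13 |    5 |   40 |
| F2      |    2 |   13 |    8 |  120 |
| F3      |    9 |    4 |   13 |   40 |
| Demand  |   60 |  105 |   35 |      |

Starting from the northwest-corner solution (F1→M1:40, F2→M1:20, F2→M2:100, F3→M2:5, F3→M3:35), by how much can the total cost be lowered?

1115

Current plan cost = 40·15 + 20·2 + 100·13 + 5·4 + 35·13 = 2415.
Optimal plan:
  F1 to M2: 5 × 13 = 65
  F1 to M3: 35 × 5 = 175
  F2 to M1: 60 × 2 = 120
  F2 to M2: 60 × 13 = 780
  F3 to M2: 40 × 4 = 160
Optimal cost = 1300.
Saving = 2415 − 1300 = 1115.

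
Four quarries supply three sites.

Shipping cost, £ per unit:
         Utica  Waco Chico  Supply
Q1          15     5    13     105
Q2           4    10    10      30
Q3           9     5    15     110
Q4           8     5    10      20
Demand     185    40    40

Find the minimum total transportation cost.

Optimal allocation:
  Q1->Utica: 25 × £15 = £375
  Q1->Waco: 40 × £5 = £200
  Q1->Chico: 40 × £13 = £520
  Q2->Utica: 30 × £4 = £120
  Q3->Utica: 110 × £9 = £990
  Q4->Utica: 20 × £8 = £160
Total = 375 + 200 + 520 + 120 + 990 + 160 = £2365.

2365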